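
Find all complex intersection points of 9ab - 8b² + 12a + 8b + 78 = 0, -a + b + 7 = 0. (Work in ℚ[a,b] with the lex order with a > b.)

Compute a lex Gröbner basis by Buchberger's algorithm.
f_1 = 9ab + 12a - 8b² + 8b + 78, LT = ab.
f_2 = -a + b + 7, LT = a.

S(f_1,f_2): lcm = ab. S = 4/3a + 1/9b² + 71/9b + 26/3.
  reduce S modulo (f_1, f_2):
  remainder 1/9b² + 83/9b + 18 ≠ 0; add h_3 = 1/9b² + 83/9b + 18 to the basis.

The other S-polynomials (S(f_1,h_3), S(f_2,h_3)) all reduce to 0 modulo the current basis, so we have a Gröbner basis.
Inter-reduce: drop elements whose leading term is divisible by another's, tail-reduce, and make monic.
Reduced Gröbner basis: {a - b - 7, b² + 83b + 162}.

Since the basis is lex-ordered, b² + 83b + 162 is univariate in b. Its roots are {-81, -2}. Back-substituting each root into the other basis elements fixes the other coordinates.
  b = -81: the earlier basis element becomes a + 74 = 0, giving a = -74 — point (-74, -81).
  b = -2: the earlier basis element becomes a - 5 = 0, giving a = 5 — point (5, -2).

{(-74, -81), (5, -2)}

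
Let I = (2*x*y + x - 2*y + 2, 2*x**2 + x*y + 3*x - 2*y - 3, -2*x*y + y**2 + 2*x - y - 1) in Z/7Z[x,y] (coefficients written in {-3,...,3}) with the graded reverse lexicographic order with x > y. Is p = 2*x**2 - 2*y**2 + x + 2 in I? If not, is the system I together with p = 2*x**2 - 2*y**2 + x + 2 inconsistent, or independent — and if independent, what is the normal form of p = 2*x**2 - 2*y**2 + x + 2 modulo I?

First compute the reduced Gröbner basis of I by Buchberger's algorithm.
f_1 = 2*x*y + x - 2*y + 2, LT = x*y.
f_2 = 2*x**2 + x*y + 3*x - 2*y - 3, LT = x**2.
f_3 = -2*x*y + y**2 + 2*x - y - 1, LT = x*y.

S(f_1,f_2): lcm = x**2*y. S = 3*x*y**2 - 3*x**2 + x*y + y**2 + x - 2*y.
  reduce S modulo (f_1, f_2, f_3):
  remainder -3*y**2 - 2*x - 2 ≠ 0; add h_4 = -3*y**2 - 2*x - 2 to the basis.

S(f_1,f_3): lcm = x*y. S = -3*y**2 - 2*x + 2*y - 3.
  reduce S modulo (f_1, f_2, f_3, h_4):
  remainder 2*y - 1 ≠ 0; add h_5 = 2*y - 1 to the basis.

S(f_2,f_3): lcm = x**2*y. S = x*y**2 + x**2 + x*y - y**2 + 3*x + 2*y.
  reduce S modulo (f_1, f_2, f_3, h_4, h_5):
  remainder -2*x - 1 ≠ 0; add h_6 = -2*x - 1 to the basis.

The other S-polynomials (S(f_1,h_4), S(f_2,h_4), S(f_3,h_4), S(f_1,h_5), S(f_2,h_5), S(f_3,h_5), S(h_4,h_5), S(f_1,h_6), S(f_2,h_6), S(f_3,h_6), S(h_4,h_6), S(h_5,h_6)) all reduce to 0 modulo the current basis, so we have a Gröbner basis.
Inter-reduce: drop elements whose leading term is divisible by another's, tail-reduce, and make monic.
Reduced Gröbner basis: {x - 3, y + 3}.
Label its elements g_1 = x - 3, g_2 = y + 3.

Reduce p = 2*x**2 - 2*y**2 + x + 2 modulo G:
  leading term x**2: subtract (2*x)·g_1 from 2*x**2 - 2*y**2 + x + 2 → -2*y**2 + 2
  leading term y**2: subtract (-2*y)·g_2 from -2*y**2 + 2 → -y + 2
  leading term y: subtract (-1)·g_2 from -y + 2 → -2
  leading term 1: no divisor's leading term divides it; move -2 to the remainder.
  normal form = -2.
The normal form is nonzero, so p ∉ I. Since p minus its normal form lies in I, I + (p) = I + (r) where r = -2; decide whether this ideal is the whole ring.
Here r = -2 is a nonzero constant, hence a unit: 1 ∈ I + (p), the Gröbner basis of I + (p) is {1}, and the enlarged system has no common solution — adjoining p is inconsistent.

Adjoining 2*x**2 - 2*y**2 + x + 2 makes the ideal the whole ring: the system is inconsistent.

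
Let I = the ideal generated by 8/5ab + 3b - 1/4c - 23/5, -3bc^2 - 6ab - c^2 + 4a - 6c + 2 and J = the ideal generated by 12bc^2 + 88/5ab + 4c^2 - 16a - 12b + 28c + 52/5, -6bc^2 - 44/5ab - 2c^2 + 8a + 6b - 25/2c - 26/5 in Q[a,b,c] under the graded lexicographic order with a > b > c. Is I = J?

No, the ideals differ.

For a fixed monomial order, each ideal has a unique reduced Gröbner basis; comparing bases decides equality.
Buchberger on the first generating set:
f_1 = 8/5ab + 3b - 1/4c - 23/5, LT = ab.
f_2 = -3bc^2 - 6ab - c^2 + 4a - 6c + 2, LT = bc^2.

S(f_1,f_2): lcm = abc^2. S = -2a^2b - 1/3ac^2 + 15/8bc^2 - 5/32c^3 + 4/3a^2 - 2ac - 23/8c^2 + 2/3a.
  leading term a^2b: subtract (-5/4a)·f_1 from -2a^2b - 1/3ac^2 + 15/8bc^2 - 5/32c^3 + 4/3a^2 - 2ac - 23/8c^2 + 2/3a → -1/3ac^2 + 15/8bc^2 - 5/32c^3 + 4/3a^2 + 15/4ab - 37/16ac - 23/8c^2 - 61/12a
  leading term ac^2: no divisor's leading term divides it; move -1/3ac^2 to the remainder.
  leading term bc^2: subtract (-5/8)·f_2 from 15/8bc^2 - 5/32c^3 + 4/3a^2 + 15/4ab - 37/16ac - 23/8c^2 - 61/12a → -5/32c^3 + 4/3a^2 - 37/16ac - 7/2c^2 - 31/12a - 15/4c + 5/4
  leading term c^3: no divisor's leading term divides it; move -5/32c^3 to the remainder.
  leading term a^2: no divisor's leading term divides it; move 4/3a^2 to the remainder.
  leading term ac: no divisor's leading term divides it; move -37/16ac to the remainder.
  leading term c^2: no divisor's leading term divides it; move -7/2c^2 to the remainder.
  leading term a: no divisor's leading term divides it; move -31/12a to the remainder.
  leading term c: no divisor's leading term divides it; move -15/4c to the remainder.
  leading term 1: no divisor's leading term divides it; move 5/4 to the remainder.
  remainder -1/3ac^2 - 5/32c^3 + 4/3a^2 - 37/16ac - 7/2c^2 - 31/12a - 15/4c + 5/4 ≠ 0; add g_3 = -1/3ac^2 - 5/32c^3 + 4/3a^2 - 37/16ac - 7/2c^2 - 31/12a - 15/4c + 5/4 to the basis.

The other S-polynomials (S(f_1,g_3), S(f_2,g_3)) all reduce to 0 modulo the current basis, so we have a Gröbner basis.
Inter-reduce: drop elements whose leading term is divisible by another's, tail-reduce, and make monic.
Reduced Gröbner basis: {ac^2 + 15/32c^3 - 4a^2 + 111/16ac + 21/2c^2 + 31/4a + 45/4c - 15/4, bc^2 + 1/3c^2 - 4/3a - 15/4b + 37/16c + 61/12, ab + 15/8b - 5/32c - 23/8}.

Buchberger on the second generating set:
h_1 = 12bc^2 + 88/5ab + 4c^2 - 16a - 12b + 28c + 52/5, LT = bc^2.
h_2 = -6bc^2 - 44/5ab - 2c^2 + 8a + 6b - 25/2c - 26/5, LT = bc^2.

S(h_1,h_2): lcm = bc^2. S = 1/4c.
  leading term c: no divisor's leading term divides it; move 1/4c to the remainder.
  remainder 1/4c ≠ 0; add k_3 = 1/4c to the basis.

S(h_1,k_3): lcm = bc^2. S = 22/15ab + 1/3c^2 - 4/3a - b + 7/3c + 13/15.
  leading term ab: no divisor's leading term divides it; move 22/15ab to the remainder.
  leading term c^2: subtract (4/3c)·k_3 from 1/3c^2 - 4/3a - b + 7/3c + 13/15 → -4/3a - b + 7/3c + 13/15
  leading term a: no divisor's leading term divides it; move -4/3a to the remainder.
  leading term b: no divisor's leading term divides it; move -b to the remainder.
  leading term c: subtract (28/3)·k_3 from 7/3c + 13/15 → 13/15
  leading term 1: no divisor's leading term divides it; move 13/15 to the remainder.
  remainder 22/15ab - 4/3a - b + 13/15 ≠ 0; add k_4 = 22/15ab - 4/3a - b + 13/15 to the basis.

The other S-polynomials (S(h_2,k_3), S(h_1,k_4), S(h_2,k_4), S(k_3,k_4)) all reduce to 0 modulo the current basis, so we have a Gröbner basis.
Inter-reduce: drop elements whose leading term is divisible by another's, tail-reduce, and make monic.
Reduced Gröbner basis: {ab - 10/11a - 15/22b + 13/22, c}.

The bases are distinct; the ideals are different.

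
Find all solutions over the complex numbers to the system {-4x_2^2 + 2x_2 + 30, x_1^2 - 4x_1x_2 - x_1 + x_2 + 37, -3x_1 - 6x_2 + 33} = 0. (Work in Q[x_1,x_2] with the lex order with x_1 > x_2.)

Compute a lex Gröbner basis by Buchberger's algorithm.
f_1 = -4x_2^2 + 2x_2 + 30, LT = x_2^2.
f_2 = x_1^2 - 4x_1x_2 - x_1 + x_2 + 37, LT = x_1^2.
f_3 = -3x_1 - 6x_2 + 33, LT = x_1.

S(f_2,f_3): lcm = x_1^2. S = -6x_1x_2 + 10x_1 + x_2 + 37.
  reduce S modulo (f_1, f_2, f_3):
  remainder -79x_2 + 237 ≠ 0; add h_4 = -79x_2 + 237 to the basis.

The other S-polynomials (S(f_1,f_2), S(f_1,f_3), S(f_1,h_4), S(f_2,h_4), S(f_3,h_4)) all reduce to 0 modulo the current basis, so we have a Gröbner basis.
Inter-reduce: drop elements whose leading term is divisible by another's, tail-reduce, and make monic.
Reduced Gröbner basis: {x_1 - 5, x_2 - 3}.

Since the basis is lex-ordered, x_2 - 3 is univariate in x_2. Its roots are {3}. Back-substituting each root into the other basis elements fixes the other coordinates.
  x_2 = 3: the earlier basis element becomes x_1 - 5 = 0, giving x_1 = 5 — point (5, 3).

{(5, 3)}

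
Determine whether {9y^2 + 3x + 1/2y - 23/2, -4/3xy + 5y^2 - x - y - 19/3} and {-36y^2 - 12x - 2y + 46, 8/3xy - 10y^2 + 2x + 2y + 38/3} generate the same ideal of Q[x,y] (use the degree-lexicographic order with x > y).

Equality of ideals is decidable: compute both reduced Gröbner bases (unique for the ordering) and check whether they agree.
Buchberger on the first generating set:
f_1 = 9y^2 + 3x + 1/2y - 23/2, LT = y^2.
f_2 = -4/3xy + 5y^2 - x - y - 19/3, LT = xy.

S(f_1,f_2): lcm = xy^2. S = 15/4y^3 + 1/3x^2 - 25/36xy - 3/4y^2 - 23/18x - 19/4y.
  leading term y^3: subtract (5/12y)·f_1 from 15/4y^3 + 1/3x^2 - 25/36xy - 3/4y^2 - 23/18x - 19/4y → 1/3x^2 - 35/18xy - 23/24y^2 - 23/18x + 1/24y
  leading term x^2: no divisor's leading term divides it; move 1/3x^2 to the remainder.
  leading term xy: subtract (35/24)·f_2 from -35/18xy - 23/24y^2 - 23/18x + 1/24y → -33/4y^2 + 13/72x + 3/2y + 665/72
  leading term y^2: subtract (-11/12)·f_1 from -33/4y^2 + 13/72x + 3/2y + 665/72 → 211/72x + 47/24y - 47/36
  leading term x: no divisor's leading term divides it; move 211/72x to the remainder.
  leading term y: no divisor's leading term divides it; move 47/24y to the remainder.
  leading term 1: no divisor's leading term divides it; move -47/36 to the remainder.
  remainder 1/3x^2 + 211/72x + 47/24y - 47/36 ≠ 0; add g_3 = 1/3x^2 + 211/72x + 47/24y - 47/36 to the basis.

The other S-polynomials (S(f_1,g_3), S(f_2,g_3)) all reduce to 0 modulo the current basis, so we have a Gröbner basis.
Inter-reduce: drop elements whose leading term is divisible by another's, tail-reduce, and make monic.
Reduced Gröbner basis: {x^2 + 211/24x + 47/8y - 47/12, xy + 2x + 23/24y - 1/24, y^2 + 1/3x + 1/18y - 23/18}.

Buchberger on the second generating set:
h_1 = -36y^2 - 12x - 2y + 46, LT = y^2.
h_2 = 8/3xy - 10y^2 + 2x + 2y + 38/3, LT = xy.

S(h_1,h_2): lcm = xy^2. S = 15/4y^3 + 1/3x^2 - 25/36xy - 3/4y^2 - 23/18x - 19/4y.
  leading term y^3: subtract (-5/48y)·h_1 from 15/4y^3 + 1/3x^2 - 25/36xy - 3/4y^2 - 23/18x - 19/4y → 1/3x^2 - 35/18xy - 23/24y^2 - 23/18x + 1/24y
  leading term x^2: no divisor's leading term divides it; move 1/3x^2 to the remainder.
  leading term xy: subtract (-35/48)·h_2 from -35/18xy - 23/24y^2 - 23/18x + 1/24y → -33/4y^2 + 13/72x + 3/2y + 665/72
  leading term y^2: subtract (11/48)·h_1 from -33/4y^2 + 13/72x + 3/2y + 665/72 → 211/72x + 47/24y - 47/36
  leading term x: no divisor's leading term divides it; move 211/72x to the remainder.
  leading term y: no divisor's leading term divides it; move 47/24y to the remainder.
  leading term 1: no divisor's leading term divides it; move -47/36 to the remainder.
  remainder 1/3x^2 + 211/72x + 47/24y - 47/36 ≠ 0; add k_3 = 1/3x^2 + 211/72x + 47/24y - 47/36 to the basis.

The other S-polynomials (S(h_1,k_3), S(h_2,k_3)) all reduce to 0 modulo the current basis, so we have a Gröbner basis.
Inter-reduce: drop elements whose leading term is divisible by another's, tail-reduce, and make monic.
Reduced Gröbner basis: {x^2 + 211/24x + 47/8y - 47/12, xy + 2x + 23/24y - 1/24, y^2 + 1/3x + 1/18y - 23/18}.

The two bases agree; hence the ideals are identical.
The choice of monomial ordering does not affect the verdict — as long as both bases are computed under the same ordering, their equality decides ideal equality.

Yes, the ideals are equal.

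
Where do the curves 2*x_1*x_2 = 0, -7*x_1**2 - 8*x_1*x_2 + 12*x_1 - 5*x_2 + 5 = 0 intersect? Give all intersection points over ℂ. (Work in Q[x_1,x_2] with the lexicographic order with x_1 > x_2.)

Compute a lex Gröbner basis by Buchberger's algorithm.
f_1 = 2*x_1*x_2, LT = x_1*x_2.
f_2 = -7*x_1**2 - 8*x_1*x_2 + 12*x_1 - 5*x_2 + 5, LT = x_1**2.

S(f_1,f_2): lcm = x_1**2*x_2. S = -8/7*x_1*x_2**2 + 12/7*x_1*x_2 - 5/7*x_2**2 + 5/7*x_2.
  reduce S modulo (f_1, f_2):
  remainder -5/7*x_2**2 + 5/7*x_2 ≠ 0; add h_3 = -5/7*x_2**2 + 5/7*x_2 to the basis.

The other S-polynomials (S(f_1,h_3), S(f_2,h_3)) all reduce to 0 modulo the current basis, so we have a Gröbner basis.
Inter-reduce: drop elements whose leading term is divisible by another's, tail-reduce, and make monic.
Reduced Gröbner basis: {x_1**2 - 12/7*x_1 + 5/7*x_2 - 5/7, x_1*x_2, x_2**2 - x_2}.

From the last basis element, x_2**2 - x_2 = 0, so x_2 takes values in {0, 1}. Each choice, substituted upward through the basis, yields the corresponding point(s) of the solution set.
  x_2 = 0: the earlier basis element becomes x_1**2 - 12/7*x_1 - 5/7 = 0, giving x_1 = 6/7 - sqrt(71)/7, 6/7 + sqrt(71)/7 — points (6/7 - sqrt(71)/7, 0), (6/7 + sqrt(71)/7, 0).
  x_2 = 1: the earlier basis elements become x_1**2 - 12/7*x_1 = 0; x_1 = 0, giving x_1 = 0 — point (0, 1).
Zero-dimensionality of the ideal guarantees finitely many solutions over ℂ.

{(6/7 - sqrt(71)/7, 0), (6/7 + sqrt(71)/7, 0), (0, 1)}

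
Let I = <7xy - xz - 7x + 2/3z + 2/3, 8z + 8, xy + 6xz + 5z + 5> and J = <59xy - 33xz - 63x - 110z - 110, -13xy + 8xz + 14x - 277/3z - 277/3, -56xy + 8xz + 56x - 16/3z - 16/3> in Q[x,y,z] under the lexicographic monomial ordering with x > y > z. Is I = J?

Two ideals are equal iff their reduced Gröbner bases coincide (the reduced basis is unique for a fixed ordering).
Buchberger on the first generating set:
f_1 = 7xy - xz - 7x + 2/3z + 2/3, LT = xy.
f_2 = 8z + 8, LT = z.
f_3 = xy + 6xz + 5z + 5, LT = xy.

S(f_1,f_3): lcm = xy. S = -43/7xz - x - 103/21z - 103/21.
  reduce S modulo (f_1, f_2, f_3):
  remainder 36/7x ≠ 0; add g_4 = 36/7x to the basis.

The other S-polynomials (S(f_1,f_2), S(f_2,f_3), S(f_1,g_4), S(f_2,g_4), S(f_3,g_4)) all reduce to 0 modulo the current basis, so we have a Gröbner basis.
Inter-reduce: drop elements whose leading term is divisible by another's, tail-reduce, and make monic.
Reduced Gröbner basis: {x, z + 1}.

Buchberger on the second generating set:
h_1 = 59xy - 33xz - 63x - 110z - 110, LT = xy.
h_2 = -13xy + 8xz + 14x - 277/3z - 277/3, LT = xy.
h_3 = -56xy + 8xz + 56x - 16/3z - 16/3, LT = xy.

S(h_1,h_2): lcm = xy. S = 43/767xz + 7/767x - 20633/2301z - 20633/2301.
  reduce S modulo (h_1, h_2, h_3):
  remainder 43/767xz + 7/767x - 20633/2301z - 20633/2301 ≠ 0; add k_4 = 43/767xz + 7/767x - 20633/2301z - 20633/2301 to the basis.

S(h_1,h_3): lcm = xy. S = -172/413xz - 4/59x - 2428/1239z - 2428/1239.
  reduce S modulo (h_1, h_2, h_3, k_4):
  remainder -480/7z - 480/7 ≠ 0; add k_5 = -480/7z - 480/7 to the basis.

S(k_4,k_5): lcm = xz. S = -36/43x - 20633/129z - 20633/129.
  reduce S modulo (h_1, h_2, h_3, k_4, k_5):
  remainder -36/43x ≠ 0; add k_6 = -36/43x to the basis.

The other S-polynomials (S(h_2,h_3), S(h_1,k_4), S(h_2,k_4), S(h_3,k_4), S(h_1,k_5), S(h_2,k_5), S(h_3,k_5), S(h_1,k_6), S(h_2,k_6), S(h_3,k_6), S(k_4,k_6), S(k_5,k_6)) all reduce to 0 modulo the current basis, so we have a Gröbner basis.
Inter-reduce: drop elements whose leading term is divisible by another's, tail-reduce, and make monic.
Reduced Gröbner basis: {x, z + 1}.

Same reduced basis, so the two generating sets span the same ideal.

Yes, the ideals are equal.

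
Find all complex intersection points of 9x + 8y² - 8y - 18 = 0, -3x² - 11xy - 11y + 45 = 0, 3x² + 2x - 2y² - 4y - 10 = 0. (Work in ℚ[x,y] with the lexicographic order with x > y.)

Compute a lex Gröbner basis by Buchberger's algorithm.
f_1 = 9x + 8y² - 8y - 18, LT = x.
f_2 = -3x² - 11xy - 11y + 45, LT = x².
f_3 = 3x² + 2x - 2y² - 4y - 10, LT = x².

S(f_1,f_2): lcm = x². S = 8/9xy² - 41/9xy - 2x - 11/3y + 15.
  reduce S modulo (f_1, f_2, f_3):
  remainder -64/81y⁴ + 392/81y³ - 40/81y² - 131/9y + 11 ≠ 0; add h_4 = -64/81y⁴ + 392/81y³ - 40/81y² - 131/9y + 11 to the basis.

S(f_1,f_3): lcm = x². S = 8/9xy² - 8/9xy - 8/3x + ⅔y² + 4/3y + 10/3.
  reduce S modulo (f_1, f_2, f_3, h_4):
  remainder -88/27y³ + 122/27y² + 317/27y - 13 ≠ 0; add h_5 = -88/27y³ + 122/27y² + 317/27y - 13 to the basis.

S(h_4,h_5): lcm = y⁴. S = -417/88y³ + 93/22y² + 10161/704y - 891/64.
  reduce S modulo (f_1, f_2, f_3, h_4, h_5):
  remainder -9069/3872y² - 10209/3872y + 9639/1936 ≠ 0; add h_6 = -9069/3872y² - 10209/3872y + 9639/1936 to the basis.

S(h_4,h_6): lcm = y⁴. S = -175351/24184y³ + 66523/24184y² + 1179/64y - 891/64.
  reduce S modulo (f_1, f_2, f_3, h_4, h_5, h_6):
  remainder 152673957/292432928y - 152673957/292432928 ≠ 0; add h_7 = 152673957/292432928y - 152673957/292432928 to the basis.

The other S-polynomials (S(f_2,f_3), S(f_1,h_4), S(f_2,h_4), S(f_3,h_4), S(f_1,h_5), S(f_2,h_5), S(f_3,h_5), S(f_1,h_6), S(f_2,h_6), S(f_3,h_6), S(h_5,h_6), S(f_1,h_7), S(f_2,h_7), S(f_3,h_7), S(h_4,h_7), S(h_5,h_7), S(h_6,h_7)) all reduce to 0 modulo the current basis, so we have a Gröbner basis.
Inter-reduce: drop elements whose leading term is divisible by another's, tail-reduce, and make monic.
Reduced Gröbner basis: {x - 2, y - 1}.

Since the basis is lex-ordered, y - 1 is univariate in y. Its roots are {1}. Back-substituting each root into the other basis elements fixes the other coordinates.
  y = 1: the earlier basis element becomes x - 2 = 0, giving x = 2 — point (2, 1).

{(2, 1)}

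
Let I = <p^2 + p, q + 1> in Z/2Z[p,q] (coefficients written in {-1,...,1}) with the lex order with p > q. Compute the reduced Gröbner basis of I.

G = {p^2 + p, q + 1}

f_1 = p^2 + p, LT = p^2.
f_2 = q + 1, LT = q.

The S-polynomials (S(f_1,f_2)) all reduce to 0 modulo the current basis, so we have a Gröbner basis.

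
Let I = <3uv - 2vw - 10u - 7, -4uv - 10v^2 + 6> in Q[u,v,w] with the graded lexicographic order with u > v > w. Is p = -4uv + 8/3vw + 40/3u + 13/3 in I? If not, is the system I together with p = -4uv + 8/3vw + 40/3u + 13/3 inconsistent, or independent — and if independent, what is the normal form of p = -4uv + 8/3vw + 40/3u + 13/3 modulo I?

Adjoining -4uv + 8/3vw + 40/3u + 13/3 makes the ideal the whole ring: the system is inconsistent.

First compute the reduced Gröbner basis of I by Buchberger's algorithm.
f_1 = 3uv - 2vw - 10u - 7, LT = uv.
f_2 = -4uv - 10v^2 + 6, LT = uv.

S(f_1,f_2): lcm = uv. S = -5/2v^2 - 2/3vw - 10/3u - 5/6.
  leading term v^2: no divisor's leading term divides it; move -5/2v^2 to the remainder.
  leading term vw: no divisor's leading term divides it; move -2/3vw to the remainder.
  leading term u: no divisor's leading term divides it; move -10/3u to the remainder.
  leading term 1: no divisor's leading term divides it; move -5/6 to the remainder.
  remainder -5/2v^2 - 2/3vw - 10/3u - 5/6 ≠ 0; add h_3 = -5/2v^2 - 2/3vw - 10/3u - 5/6 to the basis.

S(f_1,h_3): lcm = uv^2. S = -4/15uvw - 2/3v^2w - 4/3u^2 - 10/3uv - 1/3u - 7/3v.
  leading term uvw: subtract (-4/45w)·f_1 from -4/15uvw - 2/3v^2w - 4/3u^2 - 10/3uv - 1/3u - 7/3v → -2/3v^2w - 8/45vw^2 - 4/3u^2 - 10/3uv - 8/9uw - 1/3u - 7/3v - 28/45w
  leading term v^2w: subtract (4/15w)·h_3 from -2/3v^2w - 8/45vw^2 - 4/3u^2 - 10/3uv - 8/9uw - 1/3u - 7/3v - 28/45w → -4/3u^2 - 10/3uv - 1/3u - 7/3v - 2/5w
  leading term u^2: no divisor's leading term divides it; move -4/3u^2 to the remainder.
  leading term uv: subtract (-10/9)·f_1 from -10/3uv - 1/3u - 7/3v - 2/5w → -20/9vw - 103/9u - 7/3v - 2/5w - 70/9
  leading term vw: no divisor's leading term divides it; move -20/9vw to the remainder.
  leading term u: no divisor's leading term divides it; move -103/9u to the remainder.
  leading term v: no divisor's leading term divides it; move -7/3v to the remainder.
  leading term w: no divisor's leading term divides it; move -2/5w to the remainder.
  leading term 1: no divisor's leading term divides it; move -70/9 to the remainder.
  remainder -4/3u^2 - 20/9vw - 103/9u - 7/3v - 2/5w - 70/9 ≠ 0; add h_4 = -4/3u^2 - 20/9vw - 103/9u - 7/3v - 2/5w - 70/9 to the basis.

The other S-polynomials (S(f_2,h_3), S(f_1,h_4), S(f_2,h_4), S(h_3,h_4)) all reduce to 0 modulo the current basis, so we have a Gröbner basis.
Inter-reduce: drop elements whose leading term is divisible by another's, tail-reduce, and make monic.
Reduced Gröbner basis: {u^2 + 5/3vw + 103/12u + 7/4v + 3/10w + 35/6, uv - 2/3vw - 10/3u - 7/3, v^2 + 4/15vw + 4/3u + 1/3}.
Label its elements g_1 = u^2 + 5/3vw + 103/12u + 7/4v + 3/10w + 35/6, g_2 = uv - 2/3vw - 10/3u - 7/3, g_3 = v^2 + 4/15vw + 4/3u + 1/3.

Reduce p = -4uv + 8/3vw + 40/3u + 13/3 modulo G:
  leading term uv: subtract (-4)·g_2 from -4uv + 8/3vw + 40/3u + 13/3 → -5
  leading term 1: no divisor's leading term divides it; move -5 to the remainder.
  normal form = -5.
The normal form is nonzero, so p ∉ I. Since p minus its normal form lies in I, I + (p) = I + (r) where r = -5; decide whether this ideal is the whole ring.
Here r = -5 is a nonzero constant, hence a unit: 1 ∈ I + (p), the Gröbner basis of I + (p) is {1}, and the enlarged system has no common solution — adjoining p is inconsistent.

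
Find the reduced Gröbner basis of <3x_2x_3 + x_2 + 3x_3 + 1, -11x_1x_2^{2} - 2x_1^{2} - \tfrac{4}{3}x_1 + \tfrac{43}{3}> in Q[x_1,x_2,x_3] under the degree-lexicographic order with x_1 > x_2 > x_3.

f_1 = 3x_2x_3 + x_2 + 3x_3 + 1, LT = x_2x_3.
f_2 = -11x_1x_2^{2} - 2x_1^{2} - \tfrac{4}{3}x_1 + \tfrac{43}{3}, LT = x_1x_2^{2}.

S(f_1,f_2): lcm = x_1x_2^{2}x_3. S = -\tfrac{2}{11}x_1^{2}x_3 + \tfrac{1}{3}x_1x_2^{2} + x_1x_2x_3 + \tfrac{1}{3}x_1x_2 - \tfrac{4}{33}x_1x_3 + \tfrac{43}{33}x_3.
  leading term x_1^{2}x_3: no divisor's leading term divides it; move -\tfrac{2}{11}x_1^{2}x_3 to the remainder.
  leading term x_1x_2^{2}: subtract (-\tfrac{1}{33})·f_2 from \tfrac{1}{3}x_1x_2^{2} + x_1x_2x_3 + \tfrac{1}{3}x_1x_2 - \tfrac{4}{33}x_1x_3 + \tfrac{43}{33}x_3 → x_1x_2x_3 - \tfrac{2}{33}x_1^{2} + \tfrac{1}{3}x_1x_2 - \tfrac{4}{33}x_1x_3 - \tfrac{4}{99}x_1 + \tfrac{43}{33}x_3 + \tfrac{43}{99}
  leading term x_1x_2x_3: subtract (\tfrac{1}{3}x_1)·f_1 from x_1x_2x_3 - \tfrac{2}{33}x_1^{2} + \tfrac{1}{3}x_1x_2 - \tfrac{4}{33}x_1x_3 - \tfrac{4}{99}x_1 + \tfrac{43}{33}x_3 + \tfrac{43}{99} → -\tfrac{2}{33}x_1^{2} - \tfrac{37}{33}x_1x_3 - \tfrac{37}{99}x_1 + \tfrac{43}{33}x_3 + \tfrac{43}{99}
  leading term x_1^{2}: no divisor's leading term divides it; move -\tfrac{2}{33}x_1^{2} to the remainder.
  leading term x_1x_3: no divisor's leading term divides it; move -\tfrac{37}{33}x_1x_3 to the remainder.
  leading term x_1: no divisor's leading term divides it; move -\tfrac{37}{99}x_1 to the remainder.
  leading term x_3: no divisor's leading term divides it; move \tfrac{43}{33}x_3 to the remainder.
  leading term 1: no divisor's leading term divides it; move \tfrac{43}{99} to the remainder.
  remainder -\tfrac{2}{11}x_1^{2}x_3 - \tfrac{2}{33}x_1^{2} - \tfrac{37}{33}x_1x_3 - \tfrac{37}{99}x_1 + \tfrac{43}{33}x_3 + \tfrac{43}{99} ≠ 0; add g_3 = -\tfrac{2}{11}x_1^{2}x_3 - \tfrac{2}{33}x_1^{2} - \tfrac{37}{33}x_1x_3 - \tfrac{37}{99}x_1 + \tfrac{43}{33}x_3 + \tfrac{43}{99} to the basis.

The other S-polynomials (S(f_1,g_3), S(f_2,g_3)) all reduce to 0 modulo the current basis, so we have a Gröbner basis.

G = {x_1^{2}x_3 + \tfrac{1}{3}x_1^{2} + \tfrac{37}{6}x_1x_3 + \tfrac{37}{18}x_1 - \tfrac{43}{6}x_3 - \tfrac{43}{18}, x_1x_2^{2} + \tfrac{2}{11}x_1^{2} + \tfrac{4}{33}x_1 - \tfrac{43}{33}, x_2x_3 + \tfrac{1}{3}x_2 + x_3 + \tfrac{1}{3}}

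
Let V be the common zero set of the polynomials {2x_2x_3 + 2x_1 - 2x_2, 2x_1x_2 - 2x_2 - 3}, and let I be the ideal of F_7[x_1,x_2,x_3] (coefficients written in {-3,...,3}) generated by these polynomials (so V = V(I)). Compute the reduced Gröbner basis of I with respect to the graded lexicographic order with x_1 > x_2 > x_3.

f_1 = 2x_2x_3 + 2x_1 - 2x_2, LT = x_2x_3.
f_2 = 2x_1x_2 - 2x_2 - 3, LT = x_1x_2.

S(f_1,f_2): lcm = x_1x_2x_3. S = x_1^2 - x_1x_2 + x_2x_3 - 2x_3.
  leading term x_1^2: no divisor's leading term divides it; move x_1^2 to the remainder.
  leading term x_1x_2: subtract (3)·f_2 from -x_1x_2 + x_2x_3 - 2x_3 → x_2x_3 - x_2 - 2x_3 + 2
  leading term x_2x_3: subtract (-3)·f_1 from x_2x_3 - x_2 - 2x_3 + 2 → -x_1 - 2x_3 + 2
  leading term x_1: no divisor's leading term divides it; move -x_1 to the remainder.
  leading term x_3: no divisor's leading term divides it; move -2x_3 to the remainder.
  leading term 1: no divisor's leading term divides it; move 2 to the remainder.
  remainder x_1^2 - x_1 - 2x_3 + 2 ≠ 0; add g_3 = x_1^2 - x_1 - 2x_3 + 2 to the basis.

The other S-polynomials (S(f_1,g_3), S(f_2,g_3)) all reduce to 0 modulo the current basis, so we have a Gröbner basis.

G = {x_1^2 - x_1 - 2x_3 + 2, x_1x_2 - x_2 + 2, x_2x_3 + x_1 - x_2}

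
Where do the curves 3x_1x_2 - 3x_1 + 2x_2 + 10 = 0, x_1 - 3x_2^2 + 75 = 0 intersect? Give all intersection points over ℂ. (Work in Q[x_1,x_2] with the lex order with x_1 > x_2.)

{(0, -5), (-110/3 - 6*sqrt(34), 3 - sqrt(34)/3), (-110/3 + 6*sqrt(34), sqrt(34)/3 + 3)}

Compute a lex Gröbner basis by Buchberger's algorithm.
f_1 = 3x_1x_2 - 3x_1 + 2x_2 + 10, LT = x_1x_2.
f_2 = x_1 - 3x_2^2 + 75, LT = x_1.

S(f_1,f_2): lcm = x_1x_2. S = -x_1 + 3x_2^3 - 223/3x_2 + 10/3.
  reduce S modulo (f_1, f_2):
  remainder 3x_2^3 - 3x_2^2 - 223/3x_2 + 235/3 ≠ 0; add h_3 = 3x_2^3 - 3x_2^2 - 223/3x_2 + 235/3 to the basis.

The other S-polynomials (S(f_1,h_3), S(f_2,h_3)) all reduce to 0 modulo the current basis, so we have a Gröbner basis.
Inter-reduce: drop elements whose leading term is divisible by another's, tail-reduce, and make monic.
Reduced Gröbner basis: {x_1 - 3x_2^2 + 75, x_2^3 - x_2^2 - 223/9x_2 + 235/9}.

From the last basis element, x_2^3 - x_2^2 - 223/9x_2 + 235/9 = 0, so x_2 takes values in {-5, 3 - sqrt(34)/3, sqrt(34)/3 + 3}. Each choice, substituted upward through the basis, yields the corresponding point(s) of the solution set.
  x_2 = -5: the earlier basis element becomes x_1 = 0, giving x_1 = 0 — point (0, -5).
  x_2 = 3 - sqrt(34)/3: the earlier basis element becomes x_1 + 6*sqrt(34) + 110/3 = 0, giving x_1 = -110/3 - 6*sqrt(34) — point (-110/3 - 6*sqrt(34), 3 - sqrt(34)/3).
  x_2 = sqrt(34)/3 + 3: the earlier basis element becomes x_1 - 6*sqrt(34) + 110/3 = 0, giving x_1 = -110/3 + 6*sqrt(34) — point (-110/3 + 6*sqrt(34), sqrt(34)/3 + 3).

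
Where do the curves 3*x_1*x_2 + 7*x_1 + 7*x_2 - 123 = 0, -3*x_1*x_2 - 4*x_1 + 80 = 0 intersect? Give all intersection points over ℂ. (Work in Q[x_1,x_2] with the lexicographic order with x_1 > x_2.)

Compute a lex Gröbner basis by Buchberger's algorithm.
f_1 = 3*x_1*x_2 + 7*x_1 + 7*x_2 - 123, LT = x_1*x_2.
f_2 = -3*x_1*x_2 - 4*x_1 + 80, LT = x_1*x_2.

S(f_1,f_2): lcm = x_1*x_2. S = x_1 + 7/3*x_2 - 43/3.
  leading term x_1: no divisor's leading term divides it; move x_1 to the remainder.
  leading term x_2: no divisor's leading term divides it; move 7/3*x_2 to the remainder.
  leading term 1: no divisor's leading term divides it; move -43/3 to the remainder.
  remainder x_1 + 7/3*x_2 - 43/3 ≠ 0; add h_3 = x_1 + 7/3*x_2 - 43/3 to the basis.

S(f_1,h_3): lcm = x_1*x_2. S = 7/3*x_1 - 7/3*x_2**2 + 50/3*x_2 - 41.
  leading term x_1: subtract (7/3)·h_3 from 7/3*x_1 - 7/3*x_2**2 + 50/3*x_2 - 41 → -7/3*x_2**2 + 101/9*x_2 - 68/9
  leading term x_2**2: no divisor's leading term divides it; move -7/3*x_2**2 to the remainder.
  leading term x_2: no divisor's leading term divides it; move 101/9*x_2 to the remainder.
  leading term 1: no divisor's leading term divides it; move -68/9 to the remainder.
  remainder -7/3*x_2**2 + 101/9*x_2 - 68/9 ≠ 0; add h_4 = -7/3*x_2**2 + 101/9*x_2 - 68/9 to the basis.

The other S-polynomials (S(f_2,h_3), S(f_1,h_4), S(f_2,h_4), S(h_3,h_4)) all reduce to 0 modulo the current basis, so we have a Gröbner basis.
Inter-reduce: drop elements whose leading term is divisible by another's, tail-reduce, and make monic.
Reduced Gröbner basis: {x_1 + 7/3*x_2 - 43/3, x_2**2 - 101/21*x_2 + 68/21}.

From the last basis element, x_2**2 - 101/21*x_2 + 68/21 = 0, so x_2 takes values in {17/21, 4}. Each choice, substituted upward through the basis, yields the corresponding point(s) of the solution set.
  x_2 = 17/21: the earlier basis element becomes x_1 - 112/9 = 0, giving x_1 = 112/9 — point (112/9, 17/21).
  x_2 = 4: the earlier basis element becomes x_1 - 5 = 0, giving x_1 = 5 — point (5, 4).
Each listed point satisfies every original equation (direct substitution).

{(112/9, 17/21), (5, 4)}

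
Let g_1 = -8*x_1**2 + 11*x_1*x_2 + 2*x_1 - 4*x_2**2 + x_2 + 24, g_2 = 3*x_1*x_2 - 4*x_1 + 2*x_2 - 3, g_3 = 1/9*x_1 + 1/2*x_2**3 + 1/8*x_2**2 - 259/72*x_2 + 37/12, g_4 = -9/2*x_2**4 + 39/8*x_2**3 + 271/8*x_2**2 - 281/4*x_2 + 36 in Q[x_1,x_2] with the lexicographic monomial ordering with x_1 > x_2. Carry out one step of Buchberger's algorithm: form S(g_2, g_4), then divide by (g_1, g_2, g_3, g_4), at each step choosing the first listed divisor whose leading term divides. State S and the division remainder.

lcm(LM(g_2), LM(g_4)) = x_1*x_2**4.
S = (lcm/LT(g_2))·g_2 − (lcm/LT(g_4))·g_4 = -1/4*x_1*x_2**3 + 271/36*x_1*x_2**2 - 281/18*x_1*x_2 + 8*x_1 + 2/3*x_2**4 - x_2**3.
Reduce S modulo (g_1, g_2, g_3, g_4) in that order:
  leading term x_1*x_2**3: subtract (-1/12*x_2**2)·g_2 from -1/4*x_1*x_2**3 + 271/36*x_1*x_2**2 - 281/18*x_1*x_2 + 8*x_1 + 2/3*x_2**4 - x_2**3 → 259/36*x_1*x_2**2 - 281/18*x_1*x_2 + 8*x_1 + 2/3*x_2**4 - 5/6*x_2**3 - 1/4*x_2**2
  leading term x_1*x_2**2: subtract (259/108*x_2)·g_2 from 259/36*x_1*x_2**2 - 281/18*x_1*x_2 + 8*x_1 + 2/3*x_2**4 - 5/6*x_2**3 - 1/4*x_2**2 → -325/54*x_1*x_2 + 8*x_1 + 2/3*x_2**4 - 5/6*x_2**3 - 545/108*x_2**2 + 259/36*x_2
  leading term x_1*x_2: subtract (-325/162)·g_2 from -325/54*x_1*x_2 + 8*x_1 + 2/3*x_2**4 - 5/6*x_2**3 - 545/108*x_2**2 + 259/36*x_2 → -2/81*x_1 + 2/3*x_2**4 - 5/6*x_2**3 - 545/108*x_2**2 + 3631/324*x_2 - 325/54
  leading term x_1: subtract (-2/9)·g_3 from -2/81*x_1 + 2/3*x_2**4 - 5/6*x_2**3 - 545/108*x_2**2 + 3631/324*x_2 - 325/54 → 2/3*x_2**4 - 13/18*x_2**3 - 271/54*x_2**2 + 281/27*x_2 - 16/3
  leading term x_2**4: subtract (-4/27)·g_4 from 2/3*x_2**4 - 13/18*x_2**3 - 271/54*x_2**2 + 281/27*x_2 - 16/3 → 0
The remainder is 0, so this S-polynomial contributes no new basis element.
An S-polynomial is built so that the two leading terms cancel; whether anything survives reduction is exactly the Gröbner-basis criterion.

S(g_2, g_4) = -1/4*x_1*x_2**3 + 271/36*x_1*x_2**2 - 281/18*x_1*x_2 + 8*x_1 + 2/3*x_2**4 - x_2**3; remainder on division = 0.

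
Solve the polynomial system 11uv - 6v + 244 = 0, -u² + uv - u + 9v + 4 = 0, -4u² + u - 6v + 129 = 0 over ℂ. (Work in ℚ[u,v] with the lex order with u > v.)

Compute a lex Gröbner basis by Buchberger's algorithm.
f_1 = 11uv - 6v + 244, LT = uv.
f_2 = -u² + uv - u + 9v + 4, LT = u².
f_3 = -4u² + u - 6v + 129, LT = u².

S(f_1,f_2): lcm = u²v. S = uv² - 17/11uv + 244/11u + 9v² + 4v.
  leading term uv²: subtract (1/11v)·f_1 from uv² - 17/11uv + 244/11u + 9v² + 4v → -17/11uv + 244/11u + 105/11v² - 200/11v
  leading term uv: subtract (-17/121)·f_1 from -17/11uv + 244/11u + 105/11v² - 200/11v → 244/11u + 105/11v² - 2302/121v + 4148/121
  leading term u: no divisor's leading term divides it; move 244/11u to the remainder.
  leading term v²: no divisor's leading term divides it; move 105/11v² to the remainder.
  leading term v: no divisor's leading term divides it; move -2302/121v to the remainder.
  leading term 1: no divisor's leading term divides it; move 4148/121 to the remainder.
  remainder 244/11u + 105/11v² - 2302/121v + 4148/121 ≠ 0; add h_4 = 244/11u + 105/11v² - 2302/121v + 4148/121 to the basis.

S(f_1,f_3): lcm = u²v. S = -13/44uv + 244/11u - 3/2v² + 129/4v.
  leading term uv: subtract (-13/484)·f_1 from -13/44uv + 244/11u - 3/2v² + 129/4v → 244/11u - 3/2v² + 15531/484v + 793/121
  leading term u: subtract (1)·h_4 from 244/11u - 3/2v² + 15531/484v + 793/121 → -243/22v² + 2249/44v - 305/11
  leading term v²: no divisor's leading term divides it; move -243/22v² to the remainder.
  leading term v: no divisor's leading term divides it; move 2249/44v to the remainder.
  leading term 1: no divisor's leading term divides it; move -305/11 to the remainder.
  remainder -243/22v² + 2249/44v - 305/11 ≠ 0; add h_5 = -243/22v² + 2249/44v - 305/11 to the basis.

S(f_2,f_3): lcm = u². S = -uv + 5/4u - 21/2v + 113/4.
  leading term uv: subtract (-1/11)·f_1 from -uv + 5/4u - 21/2v + 113/4 → 5/4u - 243/22v + 2219/44
  leading term u: subtract (55/976)·h_4 from 5/4u - 243/22v + 2219/44 → -525/976v² - 4867/488v + 97/2
  leading term v²: subtract (1925/39528)·h_5 from -525/976v² - 4867/488v + 97/2 → -32303/2592v + 32303/648
  leading term v: no divisor's leading term divides it; move -32303/2592v to the remainder.
  leading term 1: no divisor's leading term divides it; move 32303/648 to the remainder.
  remainder -32303/2592v + 32303/648 ≠ 0; add h_6 = -32303/2592v + 32303/648 to the basis.

The other S-polynomials (S(f_1,h_4), S(f_2,h_4), S(f_3,h_4), S(f_1,h_5), S(f_2,h_5), S(f_3,h_5), S(h_4,h_5), S(f_1,h_6), S(f_2,h_6), S(f_3,h_6), S(h_4,h_6), S(h_5,h_6)) all reduce to 0 modulo the current basis, so we have a Gröbner basis.
Inter-reduce: drop elements whose leading term is divisible by another's, tail-reduce, and make monic.
Reduced Gröbner basis: {u + 5, v - 4}.

Elimination: the polynomial v - 4 lies in the elimination ideal for v, so v ∈ {4}. For each such v, the remaining basis elements (now univariate) give the rest of the solution.
  v = 4: the earlier basis element becomes u + 5 = 0, giving u = -5 — point (-5, 4).
Substituting each solution back into the original system confirms all equations vanish.

{(-5, 4)}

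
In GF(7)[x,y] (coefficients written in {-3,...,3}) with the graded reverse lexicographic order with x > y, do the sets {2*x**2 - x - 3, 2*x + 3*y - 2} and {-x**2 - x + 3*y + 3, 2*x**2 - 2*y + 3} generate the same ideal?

For a fixed monomial order, each ideal has a unique reduced Gröbner basis; comparing bases decides equality.
Buchberger on the first generating set:
f_1 = 2*x**2 - x - 3, LT = x**2.
f_2 = 2*x + 3*y - 2, LT = x.

S(f_1,f_2): lcm = x**2. S = 2*x*y - 3*x + 2.
  leading term x*y: subtract (y)·f_2 from 2*x*y - 3*x + 2 → -3*y**2 - 3*x + 2*y + 2
  leading term y**2: no divisor's leading term divides it; move -3*y**2 to the remainder.
  leading term x: subtract (2)·f_2 from -3*x + 2*y + 2 → 3*y - 1
  leading term y: no divisor's leading term divides it; move 3*y to the remainder.
  leading term 1: no divisor's leading term divides it; move -1 to the remainder.
  remainder -3*y**2 + 3*y - 1 ≠ 0; add g_3 = -3*y**2 + 3*y - 1 to the basis.

The other S-polynomials (S(f_1,g_3), S(f_2,g_3)) all reduce to 0 modulo the current basis, so we have a Gröbner basis.
Inter-reduce: drop elements whose leading term is divisible by another's, tail-reduce, and make monic.
Reduced Gröbner basis: {y**2 - y - 2, x - 2*y - 1}.

Buchberger on the second generating set:
h_1 = -x**2 - x + 3*y + 3, LT = x**2.
h_2 = 2*x**2 - 2*y + 3, LT = x**2.

S(h_1,h_2): lcm = x**2. S = x - 2*y - 1.
  leading term x: no divisor's leading term divides it; move x to the remainder.
  leading term y: no divisor's leading term divides it; move -2*y to the remainder.
  leading term 1: no divisor's leading term divides it; move -1 to the remainder.
  remainder x - 2*y - 1 ≠ 0; add k_3 = x - 2*y - 1 to the basis.

S(h_1,k_3): lcm = x**2. S = 2*x*y + 2*x - 3*y - 3.
  leading term x*y: subtract (2*y)·k_3 from 2*x*y + 2*x - 3*y - 3 → -3*y**2 + 2*x - y - 3
  leading term y**2: no divisor's leading term divides it; move -3*y**2 to the remainder.
  leading term x: subtract (2)·k_3 from 2*x - y - 3 → 3*y - 1
  leading term y: no divisor's leading term divides it; move 3*y to the remainder.
  leading term 1: no divisor's leading term divides it; move -1 to the remainder.
  remainder -3*y**2 + 3*y - 1 ≠ 0; add k_4 = -3*y**2 + 3*y - 1 to the basis.

The other S-polynomials (S(h_2,k_3), S(h_1,k_4), S(h_2,k_4), S(k_3,k_4)) all reduce to 0 modulo the current basis, so we have a Gröbner basis.
Inter-reduce: drop elements whose leading term is divisible by another's, tail-reduce, and make monic.
Reduced Gröbner basis: {y**2 - y - 2, x - 2*y - 1}.

The two bases agree; hence the ideals are identical.
The same test decides containment: I ⊆ J iff every generator of I reduces to 0 modulo a Gröbner basis of J.

Yes, the ideals are equal.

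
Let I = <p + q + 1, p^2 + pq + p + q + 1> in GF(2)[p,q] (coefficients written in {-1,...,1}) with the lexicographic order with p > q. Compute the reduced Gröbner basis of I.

G = {p, q + 1}

The reduced Gröbner basis is the canonical form of the ideal for this ordering.

f_1 = p + q + 1, LT = p.
f_2 = p^2 + pq + p + q + 1, LT = p^2.

S(f_1,f_2): lcm = p^2. S = q + 1.
  leading term q: no divisor's leading term divides it; move q to the remainder.
  leading term 1: no divisor's leading term divides it; move 1 to the remainder.
  remainder q + 1 ≠ 0; add g_3 = q + 1 to the basis.

The other S-polynomials (S(f_1,g_3), S(f_2,g_3)) all reduce to 0 modulo the current basis, so we have a Gröbner basis.
Inter-reduce: drop elements whose leading term is divisible by another's, tail-reduce, and make monic.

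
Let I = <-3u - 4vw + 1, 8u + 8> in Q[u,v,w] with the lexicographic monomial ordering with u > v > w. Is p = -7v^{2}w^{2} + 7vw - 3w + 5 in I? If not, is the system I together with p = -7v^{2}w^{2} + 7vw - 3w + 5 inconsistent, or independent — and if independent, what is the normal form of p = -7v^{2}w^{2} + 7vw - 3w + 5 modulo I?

First compute the reduced Gröbner basis of I by Buchberger's algorithm.
f_1 = -3u - 4vw + 1, LT = u.
f_2 = 8u + 8, LT = u.

S(f_1,f_2): lcm = u. S = \tfrac{4}{3}vw - \tfrac{4}{3}.
  leading term vw: no divisor's leading term divides it; move \tfrac{4}{3}vw to the remainder.
  leading term 1: no divisor's leading term divides it; move -\tfrac{4}{3} to the remainder.
  remainder \tfrac{4}{3}vw - \tfrac{4}{3} ≠ 0; add h_3 = \tfrac{4}{3}vw - \tfrac{4}{3} to the basis.

The other S-polynomials (S(f_1,h_3), S(f_2,h_3)) all reduce to 0 modulo the current basis, so we have a Gröbner basis.
Inter-reduce: drop elements whose leading term is divisible by another's, tail-reduce, and make monic.
Reduced Gröbner basis: {u + 1, vw - 1}.
Label its elements g_1 = u + 1, g_2 = vw - 1.

Reduce p = -7v^{2}w^{2} + 7vw - 3w + 5 modulo G:
  leading term v^{2}w^{2}: subtract (-7vw)·g_2 from -7v^{2}w^{2} + 7vw - 3w + 5 → -3w + 5
  leading term w: no divisor's leading term divides it; move -3w to the remainder.
  leading term 1: no divisor's leading term divides it; move 5 to the remainder.
  normal form = -3w + 5.
The normal form is nonzero, so p ∉ I. Since p minus its normal form lies in I, I + (p) = I + (r) where r = -3w + 5; decide whether this ideal is the whole ring.
Run Buchberger on G together with r (pairs among the g_i already reduce to 0 since G is a Gröbner basis):
g_1 = u + 1, LT = u.
g_2 = vw - 1, LT = vw.
r = -3w + 5, LT = w.

S(g_2,r): lcm = vw. S = \tfrac{5}{3}v - 1.
  leading term v: no divisor's leading term divides it; move \tfrac{5}{3}v to the remainder.
  leading term 1: no divisor's leading term divides it; move -1 to the remainder.
  remainder \tfrac{5}{3}v - 1 ≠ 0; add m_4 = \tfrac{5}{3}v - 1 to the basis.

The other S-polynomials (S(g_1,g_2), S(g_1,r), S(g_1,m_4), S(g_2,m_4), S(r,m_4)) all reduce to 0 modulo the current basis, so we have a Gröbner basis.
Inter-reduce: drop elements whose leading term is divisible by another's, tail-reduce, and make monic.
Reduced Gröbner basis: {u + 1, v - \tfrac{3}{5}, w - \tfrac{5}{3}}.
The reduced Gröbner basis of I + (p) is {u + 1, v - \tfrac{3}{5}, w - \tfrac{5}{3}} ≠ {1}, a proper ideal, so the enlarged system stays consistent: p is independent of I, with normal form -3w + 5.

-7v^{2}w^{2} + 7vw - 3w + 5 is independent of I; its normal form modulo I is -3w + 5.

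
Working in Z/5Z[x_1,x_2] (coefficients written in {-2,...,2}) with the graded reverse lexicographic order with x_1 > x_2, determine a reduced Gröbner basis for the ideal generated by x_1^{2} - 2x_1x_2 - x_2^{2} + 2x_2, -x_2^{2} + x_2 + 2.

f_1 = x_1^{2} - 2x_1x_2 - x_2^{2} + 2x_2, LT = x_1^{2}.
f_2 = -x_2^{2} + x_2 + 2, LT = x_2^{2}.

The S-polynomials (S(f_1,f_2)) all reduce to 0 modulo the current basis, so we have a Gröbner basis.

G = {x_1^{2} - 2x_1x_2 + x_2 - 2, x_2^{2} - x_2 - 2}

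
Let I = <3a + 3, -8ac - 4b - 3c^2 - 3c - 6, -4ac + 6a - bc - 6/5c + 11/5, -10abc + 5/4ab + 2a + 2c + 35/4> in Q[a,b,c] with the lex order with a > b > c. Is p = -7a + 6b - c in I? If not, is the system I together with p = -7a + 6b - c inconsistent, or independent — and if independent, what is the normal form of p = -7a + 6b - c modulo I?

-7a + 6b - c lies in I (it reduces to 0).

First compute the reduced Gröbner basis of I by Buchberger's algorithm.
f_1 = 3a + 3, LT = a.
f_2 = -8ac - 4b - 3c^2 - 3c - 6, LT = ac.
f_3 = -4ac + 6a - bc - 6/5c + 11/5, LT = ac.
f_4 = -10abc + 5/4ab + 2a + 2c + 35/4, LT = abc.

S(f_1,f_2): lcm = ac. S = -1/2b - 3/8c^2 + 5/8c - 3/4.
  leading term b: no divisor's leading term divides it; move -1/2b to the remainder.
  leading term c^2: no divisor's leading term divides it; move -3/8c^2 to the remainder.
  leading term c: no divisor's leading term divides it; move 5/8c to the remainder.
  leading term 1: no divisor's leading term divides it; move -3/4 to the remainder.
  remainder -1/2b - 3/8c^2 + 5/8c - 3/4 ≠ 0; add h_5 = -1/2b - 3/8c^2 + 5/8c - 3/4 to the basis.

S(f_1,f_3): lcm = ac. S = 3/2a - 1/4bc + 7/10c + 11/20.
  leading term a: subtract (1/2)·f_1 from 3/2a - 1/4bc + 7/10c + 11/20 → -1/4bc + 7/10c - 19/20
  leading term bc: subtract (1/2c)·h_5 from -1/4bc + 7/10c - 19/20 → 3/16c^3 - 5/16c^2 + 43/40c - 19/20
  leading term c^3: no divisor's leading term divides it; move 3/16c^3 to the remainder.
  leading term c^2: no divisor's leading term divides it; move -5/16c^2 to the remainder.
  leading term c: no divisor's leading term divides it; move 43/40c to the remainder.
  leading term 1: no divisor's leading term divides it; move -19/20 to the remainder.
  remainder 3/16c^3 - 5/16c^2 + 43/40c - 19/20 ≠ 0; add h_6 = 3/16c^3 - 5/16c^2 + 43/40c - 19/20 to the basis.

S(f_1,f_4): lcm = abc. S = 1/8ab + 1/5a + bc + 1/5c + 7/8.
  leading term ab: subtract (1/24b)·f_1 from 1/8ab + 1/5a + bc + 1/5c + 7/8 → 1/5a + bc - 1/8b + 1/5c + 7/8
  leading term a: subtract (1/15)·f_1 from 1/5a + bc - 1/8b + 1/5c + 7/8 → bc - 1/8b + 1/5c + 27/40
  leading term bc: subtract (-2c)·h_5 from bc - 1/8b + 1/5c + 27/40 → -1/8b - 3/4c^3 + 5/4c^2 - 13/10c + 27/40
  leading term b: subtract (1/4)·h_5 from -1/8b - 3/4c^3 + 5/4c^2 - 13/10c + 27/40 → -3/4c^3 + 43/32c^2 - 233/160c + 69/80
  leading term c^3: subtract (-4)·h_6 from -3/4c^3 + 43/32c^2 - 233/160c + 69/80 → 3/32c^2 + 91/32c - 47/16
  leading term c^2: no divisor's leading term divides it; move 3/32c^2 to the remainder.
  leading term c: no divisor's leading term divides it; move 91/32c to the remainder.
  leading term 1: no divisor's leading term divides it; move -47/16 to the remainder.
  remainder 3/32c^2 + 91/32c - 47/16 ≠ 0; add h_7 = 3/32c^2 + 91/32c - 47/16 to the basis.

S(f_4,h_6): lcm = abc^3. S = 37/24abc^2 - 86/15abc + 76/15ab - 1/5ac^2 - 1/5c^3 - 7/8c^2.
  leading term abc^2: subtract (37/72bc^2)·f_1 from 37/24abc^2 - 86/15abc + 76/15ab - 1/5ac^2 - 1/5c^3 - 7/8c^2 → -86/15abc + 76/15ab - 1/5ac^2 - 37/24bc^2 - 1/5c^3 - 7/8c^2
  leading term abc: subtract (-86/45bc)·f_1 from -86/15abc + 76/15ab - 1/5ac^2 - 37/24bc^2 - 1/5c^3 - 7/8c^2 → 76/15ab - 1/5ac^2 - 37/24bc^2 + 86/15bc - 1/5c^3 - 7/8c^2
  leading term ab: subtract (76/45b)·f_1 from 76/15ab - 1/5ac^2 - 37/24bc^2 + 86/15bc - 1/5c^3 - 7/8c^2 → -1/5ac^2 - 37/24bc^2 + 86/15bc - 76/15b - 1/5c^3 - 7/8c^2
  leading term ac^2: subtract (-1/15c^2)·f_1 from -1/5ac^2 - 37/24bc^2 + 86/15bc - 76/15b - 1/5c^3 - 7/8c^2 → -37/24bc^2 + 86/15bc - 76/15b - 1/5c^3 - 27/40c^2
  leading term bc^2: subtract (37/12c^2)·h_5 from -37/24bc^2 + 86/15bc - 76/15b - 1/5c^3 - 27/40c^2 → 86/15bc - 76/15b + 37/32c^4 - 1021/480c^3 + 131/80c^2
  leading term bc: subtract (-172/15c)·h_5 from 86/15bc - 76/15b + 37/32c^4 - 1021/480c^3 + 131/80c^2 → -76/15b + 37/32c^4 - 617/96c^3 + 2113/240c^2 - 43/5c
  leading term b: subtract (152/15)·h_5 from -76/15b + 37/32c^4 - 617/96c^3 + 2113/240c^2 - 43/5c → 37/32c^4 - 617/96c^3 + 605/48c^2 - 224/15c + 38/5
  leading term c^4: subtract (37/6c)·h_6 from 37/32c^4 - 617/96c^3 + 605/48c^2 - 224/15c + 38/5 → -9/2c^3 + 239/40c^2 - 363/40c + 38/5
  leading term c^3: subtract (-24)·h_6 from -9/2c^3 + 239/40c^2 - 363/40c + 38/5 → -61/40c^2 + 669/40c - 76/5
  leading term c^2: subtract (-244/15)·h_7 from -61/40c^2 + 669/40c - 76/5 → 3779/60c - 3779/60
  leading term c: no divisor's leading term divides it; move 3779/60c to the remainder.
  leading term 1: no divisor's leading term divides it; move -3779/60 to the remainder.
  remainder 3779/60c - 3779/60 ≠ 0; add h_8 = 3779/60c - 3779/60 to the basis.

The other S-polynomials (S(f_2,f_3), S(f_2,f_4), S(f_3,f_4), S(f_1,h_5), S(f_2,h_5), S(f_3,h_5), S(f_4,h_5), S(f_1,h_6), S(f_2,h_6), S(f_3,h_6), S(h_5,h_6), S(f_1,h_7), S(f_2,h_7), S(f_3,h_7), S(f_4,h_7), S(h_5,h_7), S(h_6,h_7), S(f_1,h_8), S(f_2,h_8), S(f_3,h_8), S(f_4,h_8), S(h_5,h_8), S(h_6,h_8), S(h_7,h_8)) all reduce to 0 modulo the current basis, so we have a Gröbner basis.
Inter-reduce: drop elements whose leading term is divisible by another's, tail-reduce, and make monic.
Reduced Gröbner basis: {a + 1, b + 1, c - 1}.
Label its elements g_1 = a + 1, g_2 = b + 1, g_3 = c - 1.

Reduce p = -7a + 6b - c modulo G:
  leading term a: subtract (-7)·g_1 from -7a + 6b - c → 6b - c + 7
  leading term b: subtract (6)·g_2 from 6b - c + 7 → -c + 1
  leading term c: subtract (-1)·g_3 from -c + 1 → 0
  normal form = 0.
Since the normal form is 0, p ∈ I.

The remainder on division by a Gröbner basis is unique — it is the normal form.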